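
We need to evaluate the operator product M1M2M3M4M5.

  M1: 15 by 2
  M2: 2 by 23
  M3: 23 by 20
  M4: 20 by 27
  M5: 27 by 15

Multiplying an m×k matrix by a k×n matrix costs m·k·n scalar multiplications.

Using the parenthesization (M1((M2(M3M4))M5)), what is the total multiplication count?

14922

(M3M4): 23×20 by 20×27 → 23×27, cost 23·20·27 = 12420
(M2(M3M4)): 2×23 by 23×27 → 2×27, cost 2·23·27 = 1242; cumulative 13662
((M2(M3M4))M5): 2×27 by 27×15 → 2×15, cost 2·27·15 = 810; cumulative 14472
(M1((M2(M3M4))M5)): 15×2 by 2×15 → 15×15, cost 15·2·15 = 450; cumulative 14922
Total: 14922 scalar multiplications.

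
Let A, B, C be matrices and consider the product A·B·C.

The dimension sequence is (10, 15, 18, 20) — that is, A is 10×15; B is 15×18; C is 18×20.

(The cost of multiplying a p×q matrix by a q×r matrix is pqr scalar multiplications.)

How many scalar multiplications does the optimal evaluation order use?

6300

Order (A·(B·C)): (B·C): 15×18 by 18×20 → 15×20, cost 15·18·20 = 5400; (A·(B·C)): 10×15 by 15×20 → 10×20, cost 10·15·20 = 3000; cumulative 8400. Total 8400.
Order ((A·B)·C): (A·B): 10×15 by 15×18 → 10×18, cost 10·15·18 = 2700; ((A·B)·C): 10×18 by 18×20 → 10×20, cost 10·18·20 = 3600; cumulative 6300. Total 6300.
Minimum: 6300.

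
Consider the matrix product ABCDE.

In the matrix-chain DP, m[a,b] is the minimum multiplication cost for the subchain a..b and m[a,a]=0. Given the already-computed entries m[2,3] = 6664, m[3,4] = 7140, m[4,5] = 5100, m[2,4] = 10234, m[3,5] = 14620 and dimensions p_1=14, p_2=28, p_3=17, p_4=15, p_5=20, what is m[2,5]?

14434

m[2,5] = min over k∈[2,4] of m[2,k]+m[k+1,5]+p_{1}·p_k·p_{5}.
k=2: 0 + 14620 + 14·28·20 = 22460; k=3: 6664 + 5100 + 14·17·20 = 16524; k=4: 10234 + 0 + 14·15·20 = 14434.
Minimum: 14434 at k=4.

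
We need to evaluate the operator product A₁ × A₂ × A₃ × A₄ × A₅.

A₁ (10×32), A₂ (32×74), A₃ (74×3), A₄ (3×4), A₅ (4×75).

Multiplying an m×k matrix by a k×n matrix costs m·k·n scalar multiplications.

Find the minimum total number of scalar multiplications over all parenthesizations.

11184

Adjacent pairs: A₁A₂ = 10·32·74 = 23680; A₂A₃ = 32·74·3 = 7104; A₃A₄ = 74·3·4 = 888; A₄A₅ = 3·4·75 = 900.
Length 3: A₁..A₃: k=1: 0+7104+10·32·3=8064; k=2: 23680+0+10·74·3=25900 → min 8064 | A₂..A₄: k=2: 0+888+32·74·4=10360; k=3: 7104+0+32·3·4=7488 → min 7488 | A₃..A₅: k=3: 0+900+74·3·75=17550; k=4: 888+0+74·4·75=23088 → min 17550.
Length 4: A₁..A₄: k=1: 0+7488+10·32·4=8768; k=2: 23680+888+10·74·4=27528; k=3: 8064+0+10·3·4=8184 → min 8184 | A₂..A₅: k=2: 0+17550+32·74·75=195150; k=3: 7104+900+32·3·75=15204; k=4: 7488+0+32·4·75=17088 → min 15204.
Length 5: A₁..A₅: k=1: 0+15204+10·32·75=39204; k=2: 23680+17550+10·74·75=96730; k=3: 8064+900+10·3·75=11214; k=4: 8184+0+10·4·75=11184 → min 11184.
Optimal order: (((A₁ × (A₂ × A₃)) × A₄) × A₅) with cost 11184.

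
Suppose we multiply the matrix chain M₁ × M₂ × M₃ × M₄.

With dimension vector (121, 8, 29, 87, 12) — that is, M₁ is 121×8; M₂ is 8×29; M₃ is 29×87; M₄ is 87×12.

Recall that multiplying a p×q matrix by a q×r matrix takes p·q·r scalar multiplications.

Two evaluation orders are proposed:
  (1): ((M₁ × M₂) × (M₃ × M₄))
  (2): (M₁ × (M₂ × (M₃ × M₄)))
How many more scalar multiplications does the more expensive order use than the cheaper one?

Order (1) = ((M₁ × M₂) × (M₃ × M₄)): (M₁ × M₂): 121×8 by 8×29 → 121×29, cost 121·8·29 = 28072; (M₃ × M₄): 29×87 by 87×12 → 29×12, cost 29·87·12 = 30276; ((M₁ × M₂) × (M₃ × M₄)): 121×29 by 29×12 → 121×12, cost 121·29·12 = 42108; cumulative 100456. Total 100456.
Order (2) = (M₁ × (M₂ × (M₃ × M₄))): (M₃ × M₄): 29×87 by 87×12 → 29×12, cost 29·87·12 = 30276; (M₂ × (M₃ × M₄)): 8×29 by 29×12 → 8×12, cost 8·29·12 = 2784; cumulative 33060; (M₁ × (M₂ × (M₃ × M₄))): 121×8 by 8×12 → 121×12, cost 121·8·12 = 11616; cumulative 44676. Total 44676.
Difference: |100456 − 44676| = 55780.

55780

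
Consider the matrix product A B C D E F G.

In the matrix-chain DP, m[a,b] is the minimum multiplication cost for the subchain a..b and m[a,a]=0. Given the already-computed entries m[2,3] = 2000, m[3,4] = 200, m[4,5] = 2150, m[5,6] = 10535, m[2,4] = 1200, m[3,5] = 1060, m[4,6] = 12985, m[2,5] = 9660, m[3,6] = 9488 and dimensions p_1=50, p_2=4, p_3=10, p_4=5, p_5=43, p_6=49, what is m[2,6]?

m[2,6] = min over k∈[2,5] of m[2,k]+m[k+1,6]+p_{1}·p_k·p_{6}.
k=2: 0 + 9488 + 50·4·49 = 19288; k=3: 2000 + 12985 + 50·10·49 = 39485; k=4: 1200 + 10535 + 50·5·49 = 23985; k=5: 9660 + 0 + 50·43·49 = 115010.
Minimum: 19288 at k=2.

19288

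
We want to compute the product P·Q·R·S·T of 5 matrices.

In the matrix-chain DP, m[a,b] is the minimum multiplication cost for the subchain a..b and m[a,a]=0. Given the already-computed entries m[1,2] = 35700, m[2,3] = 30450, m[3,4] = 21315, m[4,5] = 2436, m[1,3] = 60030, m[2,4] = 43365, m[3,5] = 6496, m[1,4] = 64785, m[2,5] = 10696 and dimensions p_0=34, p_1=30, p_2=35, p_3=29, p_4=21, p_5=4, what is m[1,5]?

14776

m[1,5] = min over k∈[1,4] of m[1,k]+m[k+1,5]+p_{0}·p_k·p_{5}.
k=1: 0 + 10696 + 34·30·4 = 14776; k=2: 35700 + 6496 + 34·35·4 = 46956; k=3: 60030 + 2436 + 34·29·4 = 66410; k=4: 64785 + 0 + 34·21·4 = 67641.
Minimum: 14776 at k=1.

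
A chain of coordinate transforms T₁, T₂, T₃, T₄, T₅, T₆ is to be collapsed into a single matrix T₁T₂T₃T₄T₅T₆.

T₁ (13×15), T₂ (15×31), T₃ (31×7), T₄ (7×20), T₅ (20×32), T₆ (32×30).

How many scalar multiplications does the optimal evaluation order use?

Adjacent pairs: T₁T₂ = 13·15·31 = 6045; T₂T₃ = 15·31·7 = 3255; T₃T₄ = 31·7·20 = 4340; T₄T₅ = 7·20·32 = 4480; T₅T₆ = 20·32·30 = 19200.
Length 3: T₁..T₃: k=1: 0+3255+13·15·7=4620; k=2: 6045+0+13·31·7=8866 → min 4620 | T₂..T₄: k=2: 0+4340+15·31·20=13640; k=3: 3255+0+15·7·20=5355 → min 5355 | T₃..T₅: k=3: 0+4480+31·7·32=11424; k=4: 4340+0+31·20·32=24180 → min 11424 | T₄..T₆: k=4: 0+19200+7·20·30=23400; k=5: 4480+0+7·32·30=11200 → min 11200.
Length 4: T₁..T₄: k=1: 0+5355+13·15·20=9255; k=2: 6045+4340+13·31·20=18445; k=3: 4620+0+13·7·20=6440 → min 6440 | T₂..T₅: k=2: 0+11424+15·31·32=26304; k=3: 3255+4480+15·7·32=11095; k=4: 5355+0+15·20·32=14955 → min 11095 | T₃..T₆: k=3: 0+11200+31·7·30=17710; k=4: 4340+19200+31·20·30=42140; k=5: 11424+0+31·32·30=41184 → min 17710.
Length 5: T₁..T₅: k=1: 0+11095+13·15·32=17335; k=2: 6045+11424+13·31·32=30365; k=3: 4620+4480+13·7·32=12012; k=4: 6440+0+13·20·32=14760 → min 12012 | T₂..T₆: k=2: 0+17710+15·31·30=31660; k=3: 3255+11200+15·7·30=17605; k=4: 5355+19200+15·20·30=33555; k=5: 11095+0+15·32·30=25495 → min 17605.
Length 6: T₁..T₆: k=1: 0+17605+13·15·30=23455; k=2: 6045+17710+13·31·30=35845; k=3: 4620+11200+13·7·30=18550; k=4: 6440+19200+13·20·30=33440; k=5: 12012+0+13·32·30=24492 → min 18550.
Optimal order: ((T₁(T₂T₃))((T₄T₅)T₆)) with cost 18550.

18550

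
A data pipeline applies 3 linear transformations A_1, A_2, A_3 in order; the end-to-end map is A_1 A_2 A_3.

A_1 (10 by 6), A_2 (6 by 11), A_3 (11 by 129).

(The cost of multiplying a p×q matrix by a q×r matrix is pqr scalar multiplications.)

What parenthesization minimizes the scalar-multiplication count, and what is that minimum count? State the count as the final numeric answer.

(A_1 (A_2 A_3)): cost 16254.
((A_1 A_2) A_3): cost 14850.
Optimal: ((A_1 A_2) A_3) with cost 14850.

14850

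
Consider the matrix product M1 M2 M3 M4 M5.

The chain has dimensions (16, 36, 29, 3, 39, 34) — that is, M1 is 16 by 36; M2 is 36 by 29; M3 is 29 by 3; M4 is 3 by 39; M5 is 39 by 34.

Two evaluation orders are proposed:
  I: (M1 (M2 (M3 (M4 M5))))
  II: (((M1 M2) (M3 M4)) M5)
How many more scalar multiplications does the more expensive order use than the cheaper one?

2607

Order I = (M1 (M2 (M3 (M4 M5)))): (M4 M5): 3×39 by 39×34 → 3×34, cost 3·39·34 = 3978; (M3 (M4 M5)): 29×3 by 3×34 → 29×34, cost 29·3·34 = 2958; cumulative 6936; (M2 (M3 (M4 M5))): 36×29 by 29×34 → 36×34, cost 36·29·34 = 35496; cumulative 42432; (M1 (M2 (M3 (M4 M5)))): 16×36 by 36×34 → 16×34, cost 16·36·34 = 19584; cumulative 62016. Total 62016.
Order II = (((M1 M2) (M3 M4)) M5): (M1 M2): 16×36 by 36×29 → 16×29, cost 16·36·29 = 16704; (M3 M4): 29×3 by 3×39 → 29×39, cost 29·3·39 = 3393; ((M1 M2) (M3 M4)): 16×29 by 29×39 → 16×39, cost 16·29·39 = 18096; cumulative 38193; (((M1 M2) (M3 M4)) M5): 16×39 by 39×34 → 16×34, cost 16·39·34 = 21216; cumulative 59409. Total 59409.
Difference: |62016 − 59409| = 2607.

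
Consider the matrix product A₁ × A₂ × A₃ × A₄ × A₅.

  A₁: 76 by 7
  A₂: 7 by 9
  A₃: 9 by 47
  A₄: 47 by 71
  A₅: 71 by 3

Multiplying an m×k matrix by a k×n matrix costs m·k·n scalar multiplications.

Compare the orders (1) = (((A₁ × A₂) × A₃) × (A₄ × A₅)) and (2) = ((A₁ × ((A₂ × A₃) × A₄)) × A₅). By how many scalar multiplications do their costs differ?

Order (1) = (((A₁ × A₂) × A₃) × (A₄ × A₅)): (A₁ × A₂): 76×7 by 7×9 → 76×9, cost 76·7·9 = 4788; ((A₁ × A₂) × A₃): 76×9 by 9×47 → 76×47, cost 76·9·47 = 32148; cumulative 36936; (A₄ × A₅): 47×71 by 71×3 → 47×3, cost 47·71·3 = 10011; (((A₁ × A₂) × A₃) × (A₄ × A₅)): 76×47 by 47×3 → 76×3, cost 76·47·3 = 10716; cumulative 57663. Total 57663.
Order (2) = ((A₁ × ((A₂ × A₃) × A₄)) × A₅): (A₂ × A₃): 7×9 by 9×47 → 7×47, cost 7·9·47 = 2961; ((A₂ × A₃) × A₄): 7×47 by 47×71 → 7×71, cost 7·47·71 = 23359; cumulative 26320; (A₁ × ((A₂ × A₃) × A₄)): 76×7 by 7×71 → 76×71, cost 76·7·71 = 37772; cumulative 64092; ((A₁ × ((A₂ × A₃) × A₄)) × A₅): 76×71 by 71×3 → 76×3, cost 76·71·3 = 16188; cumulative 80280. Total 80280.
Difference: |57663 − 80280| = 22617.

22617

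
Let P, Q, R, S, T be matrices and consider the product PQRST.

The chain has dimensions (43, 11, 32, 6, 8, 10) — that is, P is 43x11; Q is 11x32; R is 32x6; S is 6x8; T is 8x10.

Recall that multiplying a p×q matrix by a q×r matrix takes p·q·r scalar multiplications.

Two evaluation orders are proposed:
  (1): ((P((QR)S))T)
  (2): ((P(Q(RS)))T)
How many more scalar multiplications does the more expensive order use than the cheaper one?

Order (1) = ((P((QR)S))T): (QR): 11×32 by 32×6 → 11×6, cost 11·32·6 = 2112; ((QR)S): 11×6 by 6×8 → 11×8, cost 11·6·8 = 528; cumulative 2640; (P((QR)S)): 43×11 by 11×8 → 43×8, cost 43·11·8 = 3784; cumulative 6424; ((P((QR)S))T): 43×8 by 8×10 → 43×10, cost 43·8·10 = 3440; cumulative 9864. Total 9864.
Order (2) = ((P(Q(RS)))T): (RS): 32×6 by 6×8 → 32×8, cost 32·6·8 = 1536; (Q(RS)): 11×32 by 32×8 → 11×8, cost 11·32·8 = 2816; cumulative 4352; (P(Q(RS))): 43×11 by 11×8 → 43×8, cost 43·11·8 = 3784; cumulative 8136; ((P(Q(RS)))T): 43×8 by 8×10 → 43×10, cost 43·8·10 = 3440; cumulative 11576. Total 11576.
Difference: |9864 − 11576| = 1712.

1712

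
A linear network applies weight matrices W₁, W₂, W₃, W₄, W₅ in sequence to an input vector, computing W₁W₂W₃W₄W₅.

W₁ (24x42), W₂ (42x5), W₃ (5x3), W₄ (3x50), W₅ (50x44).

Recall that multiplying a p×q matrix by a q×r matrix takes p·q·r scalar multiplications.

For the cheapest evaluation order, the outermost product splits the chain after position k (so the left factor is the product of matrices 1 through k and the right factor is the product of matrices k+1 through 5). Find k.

3

Adjacent pairs: W₁W₂ = 24·42·5 = 5040; W₂W₃ = 42·5·3 = 630; W₃W₄ = 5·3·50 = 750; W₄W₅ = 3·50·44 = 6600.
Length 3: W₁..W₃: k=1: 0+630+24·42·3=3654; k=2: 5040+0+24·5·3=5400 → min 3654 | W₂..W₄: k=2: 0+750+42·5·50=11250; k=3: 630+0+42·3·50=6930 → min 6930 | W₃..W₅: k=3: 0+6600+5·3·44=7260; k=4: 750+0+5·50·44=11750 → min 7260.
Length 4: W₁..W₄: k=1: 0+6930+24·42·50=57330; k=2: 5040+750+24·5·50=11790; k=3: 3654+0+24·3·50=7254 → min 7254 | W₂..W₅: k=2: 0+7260+42·5·44=16500; k=3: 630+6600+42·3·44=12774; k=4: 6930+0+42·50·44=99330 → min 12774.
Top-level splits: k=1: (W₁..W₁)·(W₂..W₅) → 0+12774+24·42·44 = 57126; k=2: (W₁..W₂)·(W₃..W₅) → 5040+7260+24·5·44 = 17580; k=3: (W₁..W₃)·(W₄..W₅) → 3654+6600+24·3·44 = 13422; k=4: (W₁..W₄)·(W₅..W₅) → 7254+0+24·50·44 = 60054.
Best split is after W₃, i.e. k = 3.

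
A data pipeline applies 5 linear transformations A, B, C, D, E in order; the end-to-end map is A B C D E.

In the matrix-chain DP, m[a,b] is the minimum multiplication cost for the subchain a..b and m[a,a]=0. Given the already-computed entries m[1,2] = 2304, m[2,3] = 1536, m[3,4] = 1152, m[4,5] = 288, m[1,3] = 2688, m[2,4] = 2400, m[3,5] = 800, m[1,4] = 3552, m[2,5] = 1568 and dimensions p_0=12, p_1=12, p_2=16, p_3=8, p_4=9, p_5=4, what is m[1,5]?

m[1,5] = min over k∈[1,4] of m[1,k]+m[k+1,5]+p_{0}·p_k·p_{5}.
k=1: 0 + 1568 + 12·12·4 = 2144; k=2: 2304 + 800 + 12·16·4 = 3872; k=3: 2688 + 288 + 12·8·4 = 3360; k=4: 3552 + 0 + 12·9·4 = 3984.
Minimum: 2144 at k=1.

2144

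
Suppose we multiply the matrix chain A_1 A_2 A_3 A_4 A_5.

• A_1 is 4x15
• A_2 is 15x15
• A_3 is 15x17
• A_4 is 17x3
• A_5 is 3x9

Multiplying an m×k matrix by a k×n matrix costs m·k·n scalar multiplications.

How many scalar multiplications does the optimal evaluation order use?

Adjacent pairs: A_1A_2 = 4·15·15 = 900; A_2A_3 = 15·15·17 = 3825; A_3A_4 = 15·17·3 = 765; A_4A_5 = 17·3·9 = 459.
Length 3: A_1..A_3: k=1: 0+3825+4·15·17=4845; k=2: 900+0+4·15·17=1920 → min 1920 | A_2..A_4: k=2: 0+765+15·15·3=1440; k=3: 3825+0+15·17·3=4590 → min 1440 | A_3..A_5: k=3: 0+459+15·17·9=2754; k=4: 765+0+15·3·9=1170 → min 1170.
Length 4: A_1..A_4: k=1: 0+1440+4·15·3=1620; k=2: 900+765+4·15·3=1845; k=3: 1920+0+4·17·3=2124 → min 1620 | A_2..A_5: k=2: 0+1170+15·15·9=3195; k=3: 3825+459+15·17·9=6579; k=4: 1440+0+15·3·9=1845 → min 1845.
Length 5: A_1..A_5: k=1: 0+1845+4·15·9=2385; k=2: 900+1170+4·15·9=2610; k=3: 1920+459+4·17·9=2991; k=4: 1620+0+4·3·9=1728 → min 1728.
Optimal order: ((A_1 (A_2 (A_3 A_4))) A_5) with cost 1728.

1728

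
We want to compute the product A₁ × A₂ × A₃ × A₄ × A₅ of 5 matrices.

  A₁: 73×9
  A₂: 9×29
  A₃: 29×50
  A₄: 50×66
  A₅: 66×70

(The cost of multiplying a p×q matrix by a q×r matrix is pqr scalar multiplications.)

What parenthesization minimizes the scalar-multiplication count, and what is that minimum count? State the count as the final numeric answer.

Adjacent pairs: A₁A₂ = 73·9·29 = 19053; A₂A₃ = 9·29·50 = 13050; A₃A₄ = 29·50·66 = 95700; A₄A₅ = 50·66·70 = 231000.
Length 3: A₁..A₃: k=1: 0+13050+73·9·50=45900; k=2: 19053+0+73·29·50=124903 → min 45900 | A₂..A₄: k=2: 0+95700+9·29·66=112926; k=3: 13050+0+9·50·66=42750 → min 42750 | A₃..A₅: k=3: 0+231000+29·50·70=332500; k=4: 95700+0+29·66·70=229680 → min 229680.
Length 4: A₁..A₄: k=1: 0+42750+73·9·66=86112; k=2: 19053+95700+73·29·66=254475; k=3: 45900+0+73·50·66=286800 → min 86112 | A₂..A₅: k=2: 0+229680+9·29·70=247950; k=3: 13050+231000+9·50·70=275550; k=4: 42750+0+9·66·70=84330 → min 84330.
Length 5: A₁..A₅: k=1: 0+84330+73·9·70=130320; k=2: 19053+229680+73·29·70=396923; k=3: 45900+231000+73·50·70=532400; k=4: 86112+0+73·66·70=423372 → min 130320.
Optimal parenthesization: (A₁ × (((A₂ × A₃) × A₄) × A₅)) with cost 130320.

130320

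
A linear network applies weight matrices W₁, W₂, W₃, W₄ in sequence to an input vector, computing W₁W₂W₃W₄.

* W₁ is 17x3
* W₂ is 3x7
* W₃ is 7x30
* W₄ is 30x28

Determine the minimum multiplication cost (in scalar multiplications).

Adjacent pairs: W₁W₂ = 17·3·7 = 357; W₂W₃ = 3·7·30 = 630; W₃W₄ = 7·30·28 = 5880.
Length 3: W₁..W₃: k=1: 0+630+17·3·30=2160; k=2: 357+0+17·7·30=3927 → min 2160 | W₂..W₄: k=2: 0+5880+3·7·28=6468; k=3: 630+0+3·30·28=3150 → min 3150.
Length 4: W₁..W₄: k=1: 0+3150+17·3·28=4578; k=2: 357+5880+17·7·28=9569; k=3: 2160+0+17·30·28=16440 → min 4578.
Optimal order: (W₁((W₂W₃)W₄)) with cost 4578.

4578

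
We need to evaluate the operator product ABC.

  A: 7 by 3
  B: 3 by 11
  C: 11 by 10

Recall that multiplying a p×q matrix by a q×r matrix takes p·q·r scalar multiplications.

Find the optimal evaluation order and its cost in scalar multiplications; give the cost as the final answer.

540

(A(BC)): cost 540.
((AB)C): cost 1001.
Optimal: (A(BC)) with cost 540.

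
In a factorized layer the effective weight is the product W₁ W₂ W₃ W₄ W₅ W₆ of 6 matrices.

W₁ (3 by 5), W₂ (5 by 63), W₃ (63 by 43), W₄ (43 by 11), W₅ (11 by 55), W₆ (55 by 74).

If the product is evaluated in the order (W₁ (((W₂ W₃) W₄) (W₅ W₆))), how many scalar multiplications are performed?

65860

(W₂ W₃): 5×63 by 63×43 → 5×43, cost 5·63·43 = 13545
((W₂ W₃) W₄): 5×43 by 43×11 → 5×11, cost 5·43·11 = 2365; cumulative 15910
(W₅ W₆): 11×55 by 55×74 → 11×74, cost 11·55·74 = 44770
(((W₂ W₃) W₄) (W₅ W₆)): 5×11 by 11×74 → 5×74, cost 5·11·74 = 4070; cumulative 64750
(W₁ (((W₂ W₃) W₄) (W₅ W₆))): 3×5 by 5×74 → 3×74, cost 3·5·74 = 1110; cumulative 65860
Total: 65860 scalar multiplications.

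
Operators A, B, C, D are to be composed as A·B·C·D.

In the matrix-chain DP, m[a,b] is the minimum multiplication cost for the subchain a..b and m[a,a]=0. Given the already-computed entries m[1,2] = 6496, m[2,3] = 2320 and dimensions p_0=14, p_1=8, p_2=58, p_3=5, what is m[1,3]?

m[1,3] = min over k∈[1,2] of m[1,k]+m[k+1,3]+p_{0}·p_k·p_{3}.
k=1: 0 + 2320 + 14·8·5 = 2880; k=2: 6496 + 0 + 14·58·5 = 10556.
Minimum: 2880 at k=1.

2880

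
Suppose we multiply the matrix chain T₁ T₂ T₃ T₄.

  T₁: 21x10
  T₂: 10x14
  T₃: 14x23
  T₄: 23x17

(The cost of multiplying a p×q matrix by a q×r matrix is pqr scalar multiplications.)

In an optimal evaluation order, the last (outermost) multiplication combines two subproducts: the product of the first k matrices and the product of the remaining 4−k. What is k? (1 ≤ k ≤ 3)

1

Adjacent pairs: T₁T₂ = 21·10·14 = 2940; T₂T₃ = 10·14·23 = 3220; T₃T₄ = 14·23·17 = 5474.
Length 3: T₁..T₃: k=1: 0+3220+21·10·23=8050; k=2: 2940+0+21·14·23=9702 → min 8050 | T₂..T₄: k=2: 0+5474+10·14·17=7854; k=3: 3220+0+10·23·17=7130 → min 7130.
Top-level splits: k=1: (T₁..T₁)·(T₂..T₄) → 0+7130+21·10·17 = 10700; k=2: (T₁..T₂)·(T₃..T₄) → 2940+5474+21·14·17 = 13412; k=3: (T₁..T₃)·(T₄..T₄) → 8050+0+21·23·17 = 16261.
Best split is after T₁, i.e. k = 1.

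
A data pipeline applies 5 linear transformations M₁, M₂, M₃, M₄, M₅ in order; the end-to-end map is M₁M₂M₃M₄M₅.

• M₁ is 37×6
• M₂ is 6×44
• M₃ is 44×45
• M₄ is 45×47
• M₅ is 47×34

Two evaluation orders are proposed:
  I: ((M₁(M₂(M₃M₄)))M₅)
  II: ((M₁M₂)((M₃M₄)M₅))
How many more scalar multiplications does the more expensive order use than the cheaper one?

Order I = ((M₁(M₂(M₃M₄)))M₅): (M₃M₄): 44×45 by 45×47 → 44×47, cost 44·45·47 = 93060; (M₂(M₃M₄)): 6×44 by 44×47 → 6×47, cost 6·44·47 = 12408; cumulative 105468; (M₁(M₂(M₃M₄))): 37×6 by 6×47 → 37×47, cost 37·6·47 = 10434; cumulative 115902; ((M₁(M₂(M₃M₄)))M₅): 37×47 by 47×34 → 37×34, cost 37·47·34 = 59126; cumulative 175028. Total 175028.
Order II = ((M₁M₂)((M₃M₄)M₅)): (M₁M₂): 37×6 by 6×44 → 37×44, cost 37·6·44 = 9768; (M₃M₄): 44×45 by 45×47 → 44×47, cost 44·45·47 = 93060; ((M₃M₄)M₅): 44×47 by 47×34 → 44×34, cost 44·47·34 = 70312; cumulative 163372; ((M₁M₂)((M₃M₄)M₅)): 37×44 by 44×34 → 37×34, cost 37·44·34 = 55352; cumulative 228492. Total 228492.
Difference: |175028 − 228492| = 53464.

53464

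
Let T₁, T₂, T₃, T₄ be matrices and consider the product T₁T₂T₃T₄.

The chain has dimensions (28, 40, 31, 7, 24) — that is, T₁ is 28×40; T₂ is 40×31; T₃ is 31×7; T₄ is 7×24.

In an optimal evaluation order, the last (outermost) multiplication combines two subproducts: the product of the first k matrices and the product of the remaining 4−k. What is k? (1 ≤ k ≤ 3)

3

Adjacent pairs: T₁T₂ = 28·40·31 = 34720; T₂T₃ = 40·31·7 = 8680; T₃T₄ = 31·7·24 = 5208.
Length 3: T₁..T₃: k=1: 0+8680+28·40·7=16520; k=2: 34720+0+28·31·7=40796 → min 16520 | T₂..T₄: k=2: 0+5208+40·31·24=34968; k=3: 8680+0+40·7·24=15400 → min 15400.
Top-level splits: k=1: (T₁..T₁)·(T₂..T₄) → 0+15400+28·40·24 = 42280; k=2: (T₁..T₂)·(T₃..T₄) → 34720+5208+28·31·24 = 60760; k=3: (T₁..T₃)·(T₄..T₄) → 16520+0+28·7·24 = 21224.
Best split is after T₃, i.e. k = 3.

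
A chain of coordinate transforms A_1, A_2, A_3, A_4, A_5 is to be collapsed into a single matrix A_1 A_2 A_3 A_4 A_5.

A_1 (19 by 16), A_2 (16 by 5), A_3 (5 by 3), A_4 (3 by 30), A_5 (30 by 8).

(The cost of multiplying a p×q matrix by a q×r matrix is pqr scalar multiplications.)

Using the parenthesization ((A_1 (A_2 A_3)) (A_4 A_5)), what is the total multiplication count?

2328

(A_2 A_3): 16×5 by 5×3 → 16×3, cost 16·5·3 = 240
(A_1 (A_2 A_3)): 19×16 by 16×3 → 19×3, cost 19·16·3 = 912; cumulative 1152
(A_4 A_5): 3×30 by 30×8 → 3×8, cost 3·30·8 = 720
((A_1 (A_2 A_3)) (A_4 A_5)): 19×3 by 3×8 → 19×8, cost 19·3·8 = 456; cumulative 2328
Total: 2328 scalar multiplications.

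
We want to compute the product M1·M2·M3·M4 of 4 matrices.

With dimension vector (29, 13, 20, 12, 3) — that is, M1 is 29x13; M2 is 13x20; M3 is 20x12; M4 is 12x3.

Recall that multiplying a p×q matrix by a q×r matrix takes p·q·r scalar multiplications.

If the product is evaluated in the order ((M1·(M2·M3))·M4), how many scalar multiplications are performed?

8688

(M2·M3): 13×20 by 20×12 → 13×12, cost 13·20·12 = 3120
(M1·(M2·M3)): 29×13 by 13×12 → 29×12, cost 29·13·12 = 4524; cumulative 7644
((M1·(M2·M3))·M4): 29×12 by 12×3 → 29×3, cost 29·12·3 = 1044; cumulative 8688
Total: 8688 scalar multiplications.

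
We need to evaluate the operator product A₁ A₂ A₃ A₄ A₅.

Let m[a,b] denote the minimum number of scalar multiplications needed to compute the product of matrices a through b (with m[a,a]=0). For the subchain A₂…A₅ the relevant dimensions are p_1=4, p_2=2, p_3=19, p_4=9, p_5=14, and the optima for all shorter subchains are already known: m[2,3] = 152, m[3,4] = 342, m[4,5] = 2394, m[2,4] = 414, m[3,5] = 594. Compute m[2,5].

m[2,5] = min over k∈[2,4] of m[2,k]+m[k+1,5]+p_{1}·p_k·p_{5}.
k=2: 0 + 594 + 4·2·14 = 706; k=3: 152 + 2394 + 4·19·14 = 3610; k=4: 414 + 0 + 4·9·14 = 918.
Minimum: 706 at k=2.

706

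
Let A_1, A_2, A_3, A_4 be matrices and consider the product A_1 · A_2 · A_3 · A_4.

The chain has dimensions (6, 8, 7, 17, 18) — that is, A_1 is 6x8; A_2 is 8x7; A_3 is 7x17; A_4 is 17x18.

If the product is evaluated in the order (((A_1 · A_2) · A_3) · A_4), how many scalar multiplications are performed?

2886

(A_1 · A_2): 6×8 by 8×7 → 6×7, cost 6·8·7 = 336
((A_1 · A_2) · A_3): 6×7 by 7×17 → 6×17, cost 6·7·17 = 714; cumulative 1050
(((A_1 · A_2) · A_3) · A_4): 6×17 by 17×18 → 6×18, cost 6·17·18 = 1836; cumulative 2886
Total: 2886 scalar multiplications.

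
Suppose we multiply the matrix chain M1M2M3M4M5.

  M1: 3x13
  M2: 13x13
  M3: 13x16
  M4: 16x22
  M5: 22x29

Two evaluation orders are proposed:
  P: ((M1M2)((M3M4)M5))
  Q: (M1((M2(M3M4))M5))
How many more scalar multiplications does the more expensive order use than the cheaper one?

Order P = ((M1M2)((M3M4)M5)): (M1M2): 3×13 by 13×13 → 3×13, cost 3·13·13 = 507; (M3M4): 13×16 by 16×22 → 13×22, cost 13·16·22 = 4576; ((M3M4)M5): 13×22 by 22×29 → 13×29, cost 13·22·29 = 8294; cumulative 12870; ((M1M2)((M3M4)M5)): 3×13 by 13×29 → 3×29, cost 3·13·29 = 1131; cumulative 14508. Total 14508.
Order Q = (M1((M2(M3M4))M5)): (M3M4): 13×16 by 16×22 → 13×22, cost 13·16·22 = 4576; (M2(M3M4)): 13×13 by 13×22 → 13×22, cost 13·13·22 = 3718; cumulative 8294; ((M2(M3M4))M5): 13×22 by 22×29 → 13×29, cost 13·22·29 = 8294; cumulative 16588; (M1((M2(M3M4))M5)): 3×13 by 13×29 → 3×29, cost 3·13·29 = 1131; cumulative 17719. Total 17719.
Difference: |14508 − 17719| = 3211.

3211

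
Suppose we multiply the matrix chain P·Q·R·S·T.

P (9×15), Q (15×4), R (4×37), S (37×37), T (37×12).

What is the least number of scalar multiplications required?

8224

Adjacent pairs: PQ = 9·15·4 = 540; QR = 15·4·37 = 2220; RS = 4·37·37 = 5476; ST = 37·37·12 = 16428.
Length 3: P..R: k=1: 0+2220+9·15·37=7215; k=2: 540+0+9·4·37=1872 → min 1872 | Q..S: k=2: 0+5476+15·4·37=7696; k=3: 2220+0+15·37·37=22755 → min 7696 | R..T: k=3: 0+16428+4·37·12=18204; k=4: 5476+0+4·37·12=7252 → min 7252.
Length 4: P..S: k=1: 0+7696+9·15·37=12691; k=2: 540+5476+9·4·37=7348; k=3: 1872+0+9·37·37=14193 → min 7348 | Q..T: k=2: 0+7252+15·4·12=7972; k=3: 2220+16428+15·37·12=25308; k=4: 7696+0+15·37·12=14356 → min 7972.
Length 5: P..T: k=1: 0+7972+9·15·12=9592; k=2: 540+7252+9·4·12=8224; k=3: 1872+16428+9·37·12=22296; k=4: 7348+0+9·37·12=11344 → min 8224.
Optimal order: ((P·Q)·((R·S)·T)) with cost 8224.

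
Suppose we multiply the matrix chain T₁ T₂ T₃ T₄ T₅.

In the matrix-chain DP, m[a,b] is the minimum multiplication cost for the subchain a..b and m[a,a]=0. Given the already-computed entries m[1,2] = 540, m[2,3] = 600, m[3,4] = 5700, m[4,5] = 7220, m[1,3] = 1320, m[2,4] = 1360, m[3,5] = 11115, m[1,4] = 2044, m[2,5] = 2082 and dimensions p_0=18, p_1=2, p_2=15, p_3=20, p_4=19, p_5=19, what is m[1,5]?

m[1,5] = min over k∈[1,4] of m[1,k]+m[k+1,5]+p_{0}·p_k·p_{5}.
k=1: 0 + 2082 + 18·2·19 = 2766; k=2: 540 + 11115 + 18·15·19 = 16785; k=3: 1320 + 7220 + 18·20·19 = 15380; k=4: 2044 + 0 + 18·19·19 = 8542.
Minimum: 2766 at k=1.

2766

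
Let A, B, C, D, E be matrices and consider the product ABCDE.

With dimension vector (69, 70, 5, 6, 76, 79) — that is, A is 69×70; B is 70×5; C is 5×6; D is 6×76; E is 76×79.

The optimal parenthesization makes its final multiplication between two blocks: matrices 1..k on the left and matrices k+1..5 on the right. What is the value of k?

Adjacent pairs: AB = 69·70·5 = 24150; BC = 70·5·6 = 2100; CD = 5·6·76 = 2280; DE = 6·76·79 = 36024.
Length 3: A..C: k=1: 0+2100+69·70·6=31080; k=2: 24150+0+69·5·6=26220 → min 26220 | B..D: k=2: 0+2280+70·5·76=28880; k=3: 2100+0+70·6·76=34020 → min 28880 | C..E: k=3: 0+36024+5·6·79=38394; k=4: 2280+0+5·76·79=32300 → min 32300.
Length 4: A..D: k=1: 0+28880+69·70·76=395960; k=2: 24150+2280+69·5·76=52650; k=3: 26220+0+69·6·76=57684 → min 52650 | B..E: k=2: 0+32300+70·5·79=59950; k=3: 2100+36024+70·6·79=71304; k=4: 28880+0+70·76·79=449160 → min 59950.
Top-level splits: k=1: (A..A)·(B..E) → 0+59950+69·70·79 = 441520; k=2: (A..B)·(C..E) → 24150+32300+69·5·79 = 83705; k=3: (A..C)·(D..E) → 26220+36024+69·6·79 = 94950; k=4: (A..D)·(E..E) → 52650+0+69·76·79 = 466926.
Best split is after B, i.e. k = 2.

2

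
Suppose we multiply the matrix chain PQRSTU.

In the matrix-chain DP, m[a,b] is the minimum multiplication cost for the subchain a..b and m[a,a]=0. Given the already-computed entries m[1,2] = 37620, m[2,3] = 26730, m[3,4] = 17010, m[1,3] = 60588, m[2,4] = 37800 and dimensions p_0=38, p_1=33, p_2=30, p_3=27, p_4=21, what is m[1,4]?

m[1,4] = min over k∈[1,3] of m[1,k]+m[k+1,4]+p_{0}·p_k·p_{4}.
k=1: 0 + 37800 + 38·33·21 = 64134; k=2: 37620 + 17010 + 38·30·21 = 78570; k=3: 60588 + 0 + 38·27·21 = 82134.
Minimum: 64134 at k=1.

64134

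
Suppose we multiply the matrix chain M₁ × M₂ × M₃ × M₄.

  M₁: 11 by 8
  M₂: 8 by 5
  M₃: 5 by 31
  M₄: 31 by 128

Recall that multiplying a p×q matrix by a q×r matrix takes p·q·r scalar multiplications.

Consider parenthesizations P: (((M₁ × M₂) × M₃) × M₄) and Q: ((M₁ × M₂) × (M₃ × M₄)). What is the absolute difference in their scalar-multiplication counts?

Order P = (((M₁ × M₂) × M₃) × M₄): (M₁ × M₂): 11×8 by 8×5 → 11×5, cost 11·8·5 = 440; ((M₁ × M₂) × M₃): 11×5 by 5×31 → 11×31, cost 11·5·31 = 1705; cumulative 2145; (((M₁ × M₂) × M₃) × M₄): 11×31 by 31×128 → 11×128, cost 11·31·128 = 43648; cumulative 45793. Total 45793.
Order Q = ((M₁ × M₂) × (M₃ × M₄)): (M₁ × M₂): 11×8 by 8×5 → 11×5, cost 11·8·5 = 440; (M₃ × M₄): 5×31 by 31×128 → 5×128, cost 5·31·128 = 19840; ((M₁ × M₂) × (M₃ × M₄)): 11×5 by 5×128 → 11×128, cost 11·5·128 = 7040; cumulative 27320. Total 27320.
Difference: |45793 − 27320| = 18473.

18473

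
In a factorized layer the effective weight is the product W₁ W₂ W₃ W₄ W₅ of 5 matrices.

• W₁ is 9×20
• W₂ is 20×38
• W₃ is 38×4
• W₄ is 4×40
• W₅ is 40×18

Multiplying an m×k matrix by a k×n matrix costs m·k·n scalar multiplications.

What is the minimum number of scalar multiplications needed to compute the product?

7288

Adjacent pairs: W₁W₂ = 9·20·38 = 6840; W₂W₃ = 20·38·4 = 3040; W₃W₄ = 38·4·40 = 6080; W₄W₅ = 4·40·18 = 2880.
Length 3: W₁..W₃: k=1: 0+3040+9·20·4=3760; k=2: 6840+0+9·38·4=8208 → min 3760 | W₂..W₄: k=2: 0+6080+20·38·40=36480; k=3: 3040+0+20·4·40=6240 → min 6240 | W₃..W₅: k=3: 0+2880+38·4·18=5616; k=4: 6080+0+38·40·18=33440 → min 5616.
Length 4: W₁..W₄: k=1: 0+6240+9·20·40=13440; k=2: 6840+6080+9·38·40=26600; k=3: 3760+0+9·4·40=5200 → min 5200 | W₂..W₅: k=2: 0+5616+20·38·18=19296; k=3: 3040+2880+20·4·18=7360; k=4: 6240+0+20·40·18=20640 → min 7360.
Length 5: W₁..W₅: k=1: 0+7360+9·20·18=10600; k=2: 6840+5616+9·38·18=18612; k=3: 3760+2880+9·4·18=7288; k=4: 5200+0+9·40·18=11680 → min 7288.
Optimal order: ((W₁ (W₂ W₃)) (W₄ W₅)) with cost 7288.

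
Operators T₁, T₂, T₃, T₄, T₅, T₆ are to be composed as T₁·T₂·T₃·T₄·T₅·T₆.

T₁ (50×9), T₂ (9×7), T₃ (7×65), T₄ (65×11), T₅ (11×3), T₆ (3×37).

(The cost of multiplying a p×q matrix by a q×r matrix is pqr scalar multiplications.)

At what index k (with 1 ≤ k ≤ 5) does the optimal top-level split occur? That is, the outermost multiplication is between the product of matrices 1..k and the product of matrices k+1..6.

5

Adjacent pairs: T₁T₂ = 50·9·7 = 3150; T₂T₃ = 9·7·65 = 4095; T₃T₄ = 7·65·11 = 5005; T₄T₅ = 65·11·3 = 2145; T₅T₆ = 11·3·37 = 1221.
Length 3: T₁..T₃: k=1: 0+4095+50·9·65=33345; k=2: 3150+0+50·7·65=25900 → min 25900 | T₂..T₄: k=2: 0+5005+9·7·11=5698; k=3: 4095+0+9·65·11=10530 → min 5698 | T₃..T₅: k=3: 0+2145+7·65·3=3510; k=4: 5005+0+7·11·3=5236 → min 3510 | T₄..T₆: k=4: 0+1221+65·11·37=27676; k=5: 2145+0+65·3·37=9360 → min 9360.
Length 4: T₁..T₄: k=1: 0+5698+50·9·11=10648; k=2: 3150+5005+50·7·11=12005; k=3: 25900+0+50·65·11=61650 → min 10648 | T₂..T₅: k=2: 0+3510+9·7·3=3699; k=3: 4095+2145+9·65·3=7995; k=4: 5698+0+9·11·3=5995 → min 3699 | T₃..T₆: k=3: 0+9360+7·65·37=26195; k=4: 5005+1221+7·11·37=9075; k=5: 3510+0+7·3·37=4287 → min 4287.
Length 5: T₁..T₅: k=1: 0+3699+50·9·3=5049; k=2: 3150+3510+50·7·3=7710; k=3: 25900+2145+50·65·3=37795; k=4: 10648+0+50·11·3=12298 → min 5049 | T₂..T₆: k=2: 0+4287+9·7·37=6618; k=3: 4095+9360+9·65·37=35100; k=4: 5698+1221+9·11·37=10582; k=5: 3699+0+9·3·37=4698 → min 4698.
Top-level splits: k=1: (T₁..T₁)·(T₂..T₆) → 0+4698+50·9·37 = 21348; k=2: (T₁..T₂)·(T₃..T₆) → 3150+4287+50·7·37 = 20387; k=3: (T₁..T₃)·(T₄..T₆) → 25900+9360+50·65·37 = 155510; k=4: (T₁..T₄)·(T₅..T₆) → 10648+1221+50·11·37 = 32219; k=5: (T₁..T₅)·(T₆..T₆) → 5049+0+50·3·37 = 10599.
Best split is after T₅, i.e. k = 5.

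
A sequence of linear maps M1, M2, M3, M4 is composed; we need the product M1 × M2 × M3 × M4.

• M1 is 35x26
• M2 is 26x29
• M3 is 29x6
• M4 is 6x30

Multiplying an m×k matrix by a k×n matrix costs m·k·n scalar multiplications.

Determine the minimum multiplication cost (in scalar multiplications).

Adjacent pairs: M1M2 = 35·26·29 = 26390; M2M3 = 26·29·6 = 4524; M3M4 = 29·6·30 = 5220.
Length 3: M1..M3: k=1: 0+4524+35·26·6=9984; k=2: 26390+0+35·29·6=32480 → min 9984 | M2..M4: k=2: 0+5220+26·29·30=27840; k=3: 4524+0+26·6·30=9204 → min 9204.
Length 4: M1..M4: k=1: 0+9204+35·26·30=36504; k=2: 26390+5220+35·29·30=62060; k=3: 9984+0+35·6·30=16284 → min 16284.
Optimal order: ((M1 × (M2 × M3)) × M4) with cost 16284.

16284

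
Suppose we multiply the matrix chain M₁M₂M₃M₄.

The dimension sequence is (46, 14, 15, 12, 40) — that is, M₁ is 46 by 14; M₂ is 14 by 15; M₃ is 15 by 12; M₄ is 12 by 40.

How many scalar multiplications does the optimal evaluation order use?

32328

Adjacent pairs: M₁M₂ = 46·14·15 = 9660; M₂M₃ = 14·15·12 = 2520; M₃M₄ = 15·12·40 = 7200.
Length 3: M₁..M₃: k=1: 0+2520+46·14·12=10248; k=2: 9660+0+46·15·12=17940 → min 10248 | M₂..M₄: k=2: 0+7200+14·15·40=15600; k=3: 2520+0+14·12·40=9240 → min 9240.
Length 4: M₁..M₄: k=1: 0+9240+46·14·40=35000; k=2: 9660+7200+46·15·40=44460; k=3: 10248+0+46·12·40=32328 → min 32328.
Optimal order: ((M₁(M₂M₃))M₄) with cost 32328.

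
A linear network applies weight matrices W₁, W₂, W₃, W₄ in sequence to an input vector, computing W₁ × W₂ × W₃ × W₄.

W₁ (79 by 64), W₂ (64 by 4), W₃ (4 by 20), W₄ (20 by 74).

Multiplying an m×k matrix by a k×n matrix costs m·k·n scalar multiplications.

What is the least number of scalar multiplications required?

Adjacent pairs: W₁W₂ = 79·64·4 = 20224; W₂W₃ = 64·4·20 = 5120; W₃W₄ = 4·20·74 = 5920.
Length 3: W₁..W₃: k=1: 0+5120+79·64·20=106240; k=2: 20224+0+79·4·20=26544 → min 26544 | W₂..W₄: k=2: 0+5920+64·4·74=24864; k=3: 5120+0+64·20·74=99840 → min 24864.
Length 4: W₁..W₄: k=1: 0+24864+79·64·74=399008; k=2: 20224+5920+79·4·74=49528; k=3: 26544+0+79·20·74=143464 → min 49528.
Optimal order: ((W₁ × W₂) × (W₃ × W₄)) with cost 49528.

49528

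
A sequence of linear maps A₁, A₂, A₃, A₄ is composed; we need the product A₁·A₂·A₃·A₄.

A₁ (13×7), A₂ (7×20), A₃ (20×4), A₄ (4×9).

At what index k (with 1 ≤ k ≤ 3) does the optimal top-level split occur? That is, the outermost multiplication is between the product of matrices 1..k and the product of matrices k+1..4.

Adjacent pairs: A₁A₂ = 13·7·20 = 1820; A₂A₃ = 7·20·4 = 560; A₃A₄ = 20·4·9 = 720.
Length 3: A₁..A₃: k=1: 0+560+13·7·4=924; k=2: 1820+0+13·20·4=2860 → min 924 | A₂..A₄: k=2: 0+720+7·20·9=1980; k=3: 560+0+7·4·9=812 → min 812.
Top-level splits: k=1: (A₁..A₁)·(A₂..A₄) → 0+812+13·7·9 = 1631; k=2: (A₁..A₂)·(A₃..A₄) → 1820+720+13·20·9 = 4880; k=3: (A₁..A₃)·(A₄..A₄) → 924+0+13·4·9 = 1392.
Best split is after A₃, i.e. k = 3.

3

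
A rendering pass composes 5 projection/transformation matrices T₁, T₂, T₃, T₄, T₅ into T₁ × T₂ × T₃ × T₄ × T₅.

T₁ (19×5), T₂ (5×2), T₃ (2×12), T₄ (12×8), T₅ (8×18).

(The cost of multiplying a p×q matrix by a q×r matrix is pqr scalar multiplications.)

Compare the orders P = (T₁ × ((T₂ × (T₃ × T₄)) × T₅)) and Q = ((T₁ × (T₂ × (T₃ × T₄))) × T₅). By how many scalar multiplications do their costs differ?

1066

Order P = (T₁ × ((T₂ × (T₃ × T₄)) × T₅)): (T₃ × T₄): 2×12 by 12×8 → 2×8, cost 2·12·8 = 192; (T₂ × (T₃ × T₄)): 5×2 by 2×8 → 5×8, cost 5·2·8 = 80; cumulative 272; ((T₂ × (T₃ × T₄)) × T₅): 5×8 by 8×18 → 5×18, cost 5·8·18 = 720; cumulative 992; (T₁ × ((T₂ × (T₃ × T₄)) × T₅)): 19×5 by 5×18 → 19×18, cost 19·5·18 = 1710; cumulative 2702. Total 2702.
Order Q = ((T₁ × (T₂ × (T₃ × T₄))) × T₅): (T₃ × T₄): 2×12 by 12×8 → 2×8, cost 2·12·8 = 192; (T₂ × (T₃ × T₄)): 5×2 by 2×8 → 5×8, cost 5·2·8 = 80; cumulative 272; (T₁ × (T₂ × (T₃ × T₄))): 19×5 by 5×8 → 19×8, cost 19·5·8 = 760; cumulative 1032; ((T₁ × (T₂ × (T₃ × T₄))) × T₅): 19×8 by 8×18 → 19×18, cost 19·8·18 = 2736; cumulative 3768. Total 3768.
Difference: |2702 − 3768| = 1066.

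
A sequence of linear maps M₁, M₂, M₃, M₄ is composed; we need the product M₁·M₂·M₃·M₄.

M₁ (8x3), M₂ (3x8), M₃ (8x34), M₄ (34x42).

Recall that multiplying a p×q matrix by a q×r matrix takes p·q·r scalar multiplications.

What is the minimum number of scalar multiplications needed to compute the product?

Adjacent pairs: M₁M₂ = 8·3·8 = 192; M₂M₃ = 3·8·34 = 816; M₃M₄ = 8·34·42 = 11424.
Length 3: M₁..M₃: k=1: 0+816+8·3·34=1632; k=2: 192+0+8·8·34=2368 → min 1632 | M₂..M₄: k=2: 0+11424+3·8·42=12432; k=3: 816+0+3·34·42=5100 → min 5100.
Length 4: M₁..M₄: k=1: 0+5100+8·3·42=6108; k=2: 192+11424+8·8·42=14304; k=3: 1632+0+8·34·42=13056 → min 6108.
Optimal order: (M₁·((M₂·M₃)·M₄)) with cost 6108.

6108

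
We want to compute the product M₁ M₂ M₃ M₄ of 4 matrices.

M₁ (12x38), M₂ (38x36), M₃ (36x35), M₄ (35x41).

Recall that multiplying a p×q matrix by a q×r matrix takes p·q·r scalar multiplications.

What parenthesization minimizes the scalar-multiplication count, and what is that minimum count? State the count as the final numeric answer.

Adjacent pairs: M₁M₂ = 12·38·36 = 16416; M₂M₃ = 38·36·35 = 47880; M₃M₄ = 36·35·41 = 51660.
Length 3: M₁..M₃: k=1: 0+47880+12·38·35=63840; k=2: 16416+0+12·36·35=31536 → min 31536 | M₂..M₄: k=2: 0+51660+38·36·41=107748; k=3: 47880+0+38·35·41=102410 → min 102410.
Length 4: M₁..M₄: k=1: 0+102410+12·38·41=121106; k=2: 16416+51660+12·36·41=85788; k=3: 31536+0+12·35·41=48756 → min 48756.
Optimal parenthesization: (((M₁ M₂) M₃) M₄) with cost 48756.

48756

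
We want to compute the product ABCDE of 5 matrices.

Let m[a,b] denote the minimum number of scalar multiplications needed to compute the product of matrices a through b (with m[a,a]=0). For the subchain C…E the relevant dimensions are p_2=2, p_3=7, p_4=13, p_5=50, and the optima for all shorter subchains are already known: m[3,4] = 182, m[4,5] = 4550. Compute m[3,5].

m[3,5] = min over k∈[3,4] of m[3,k]+m[k+1,5]+p_{2}·p_k·p_{5}.
k=3: 0 + 4550 + 2·7·50 = 5250; k=4: 182 + 0 + 2·13·50 = 1482.
Minimum: 1482 at k=4.

1482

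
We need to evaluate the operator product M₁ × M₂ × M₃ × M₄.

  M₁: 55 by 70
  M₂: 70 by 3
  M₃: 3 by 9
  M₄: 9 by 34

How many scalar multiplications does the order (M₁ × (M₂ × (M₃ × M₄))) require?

(M₃ × M₄): 3×9 by 9×34 → 3×34, cost 3·9·34 = 918
(M₂ × (M₃ × M₄)): 70×3 by 3×34 → 70×34, cost 70·3·34 = 7140; cumulative 8058
(M₁ × (M₂ × (M₃ × M₄))): 55×70 by 70×34 → 55×34, cost 55·70·34 = 130900; cumulative 138958
Total: 138958 scalar multiplications.

138958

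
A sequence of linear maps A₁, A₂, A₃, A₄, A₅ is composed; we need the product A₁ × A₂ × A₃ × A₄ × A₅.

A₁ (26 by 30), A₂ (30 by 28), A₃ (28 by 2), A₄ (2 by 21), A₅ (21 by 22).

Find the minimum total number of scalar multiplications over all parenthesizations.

5308

Adjacent pairs: A₁A₂ = 26·30·28 = 21840; A₂A₃ = 30·28·2 = 1680; A₃A₄ = 28·2·21 = 1176; A₄A₅ = 2·21·22 = 924.
Length 3: A₁..A₃: k=1: 0+1680+26·30·2=3240; k=2: 21840+0+26·28·2=23296 → min 3240 | A₂..A₄: k=2: 0+1176+30·28·21=18816; k=3: 1680+0+30·2·21=2940 → min 2940 | A₃..A₅: k=3: 0+924+28·2·22=2156; k=4: 1176+0+28·21·22=14112 → min 2156.
Length 4: A₁..A₄: k=1: 0+2940+26·30·21=19320; k=2: 21840+1176+26·28·21=38304; k=3: 3240+0+26·2·21=4332 → min 4332 | A₂..A₅: k=2: 0+2156+30·28·22=20636; k=3: 1680+924+30·2·22=3924; k=4: 2940+0+30·21·22=16800 → min 3924.
Length 5: A₁..A₅: k=1: 0+3924+26·30·22=21084; k=2: 21840+2156+26·28·22=40012; k=3: 3240+924+26·2·22=5308; k=4: 4332+0+26·21·22=16344 → min 5308.
Optimal order: ((A₁ × (A₂ × A₃)) × (A₄ × A₅)) with cost 5308.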